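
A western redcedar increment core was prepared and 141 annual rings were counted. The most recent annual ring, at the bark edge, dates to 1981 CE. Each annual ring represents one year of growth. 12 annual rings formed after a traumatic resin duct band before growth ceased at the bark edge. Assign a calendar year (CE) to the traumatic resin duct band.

1969 CE

12 annual rings formed after the traumatic resin duct band.
The annual ring at the bark edge is 1981 CE, so the traumatic resin duct band dates to 1981 − 12 = 1969 CE.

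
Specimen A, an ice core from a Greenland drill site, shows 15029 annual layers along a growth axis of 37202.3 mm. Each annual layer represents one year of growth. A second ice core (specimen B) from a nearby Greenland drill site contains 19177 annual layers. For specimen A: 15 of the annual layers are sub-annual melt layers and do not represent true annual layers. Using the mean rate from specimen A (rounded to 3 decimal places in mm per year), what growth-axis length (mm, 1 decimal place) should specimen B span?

Specimen A: true annual layer count = 15029 − 15 = 15014.
A: 37202.3 mm over 15014 years gives 37202.3 / 15014 ≈ 2.478 mm/year.
B's length ≈ 2.478 × 19177 = 47520.6 mm.

47520.6 mm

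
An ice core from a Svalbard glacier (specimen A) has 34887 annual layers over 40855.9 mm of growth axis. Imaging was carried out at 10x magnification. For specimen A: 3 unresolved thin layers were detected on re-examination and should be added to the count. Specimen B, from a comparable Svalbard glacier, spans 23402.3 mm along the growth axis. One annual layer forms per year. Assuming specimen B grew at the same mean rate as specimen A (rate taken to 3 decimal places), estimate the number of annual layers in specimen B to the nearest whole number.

Specimen A: correcting the raw count gives 34887 + 3 = 34890 true annual layers.
A: 40855.9 mm over 34890 years gives 40855.9 / 34890 ≈ 1.171 mm/year.
B spans 23402.3 / 1.171 = 19984.88 years ≈ 19985 annual layers.

19985 annual layers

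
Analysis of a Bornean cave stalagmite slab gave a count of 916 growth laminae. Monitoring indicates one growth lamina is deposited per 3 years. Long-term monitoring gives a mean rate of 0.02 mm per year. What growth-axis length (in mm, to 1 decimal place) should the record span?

55.0 mm

At 3 years per growth lamina, 916 × 3 = 2748 years.
Length ≈ 0.02 × 2748 = 55.0 mm.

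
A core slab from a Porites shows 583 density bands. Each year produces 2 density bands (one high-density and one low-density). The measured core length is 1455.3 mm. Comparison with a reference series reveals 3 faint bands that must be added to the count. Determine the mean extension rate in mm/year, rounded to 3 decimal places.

Adjusted count: 583 + 3 = 586 density bands.
With 2 density bands per year, 586 / 2 = 293 years.
1455.3 mm over 293 years gives 1455.3 / 293 ≈ 4.967 mm/year.

4.967 mm/year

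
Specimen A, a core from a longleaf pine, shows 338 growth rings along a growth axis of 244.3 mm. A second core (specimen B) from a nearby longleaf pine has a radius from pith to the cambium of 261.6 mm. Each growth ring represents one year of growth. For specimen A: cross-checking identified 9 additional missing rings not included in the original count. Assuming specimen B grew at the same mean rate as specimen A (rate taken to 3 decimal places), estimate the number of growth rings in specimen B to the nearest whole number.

Specimen A: adjusted count: 338 + 9 = 347 growth rings.
A: Extension rate ≈ 244.3 / 347 = 0.704 mm/year.
For B, 261.6 / 0.704 = 371.59 years ≈ 372 growth rings.

372 growth rings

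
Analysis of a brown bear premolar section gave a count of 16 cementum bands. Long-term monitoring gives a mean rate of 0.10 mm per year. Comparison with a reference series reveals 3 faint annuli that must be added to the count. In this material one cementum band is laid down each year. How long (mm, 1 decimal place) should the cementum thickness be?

True cementum band count = 16 + 3 = 19.
Predicted length = 0.10 mm/year × 19 years = 1.9 mm.

1.9 mm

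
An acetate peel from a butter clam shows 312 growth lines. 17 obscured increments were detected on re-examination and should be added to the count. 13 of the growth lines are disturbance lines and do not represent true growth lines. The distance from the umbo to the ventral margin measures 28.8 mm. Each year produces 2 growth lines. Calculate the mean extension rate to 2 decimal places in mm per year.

After corrections the count is 312 − 13 + 17 = 316 growth lines.
Dividing by 2 growth lines per year: 316 / 2 = 158 years.
28.8 mm over 158 years gives 28.8 / 158 ≈ 0.18 mm per year.

0.18 mm per year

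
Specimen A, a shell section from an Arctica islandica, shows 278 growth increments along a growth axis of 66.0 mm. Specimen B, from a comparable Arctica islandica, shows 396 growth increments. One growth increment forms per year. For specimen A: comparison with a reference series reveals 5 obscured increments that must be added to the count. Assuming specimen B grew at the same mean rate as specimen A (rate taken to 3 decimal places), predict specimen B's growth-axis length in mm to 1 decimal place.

Specimen A: true growth increment count = 278 + 5 = 283.
A: Mean rate = 66.0 mm / 283 years ≈ 0.233 mm/year.
Length of B = 0.233 × 396 = 92.3 mm.

92.3 mm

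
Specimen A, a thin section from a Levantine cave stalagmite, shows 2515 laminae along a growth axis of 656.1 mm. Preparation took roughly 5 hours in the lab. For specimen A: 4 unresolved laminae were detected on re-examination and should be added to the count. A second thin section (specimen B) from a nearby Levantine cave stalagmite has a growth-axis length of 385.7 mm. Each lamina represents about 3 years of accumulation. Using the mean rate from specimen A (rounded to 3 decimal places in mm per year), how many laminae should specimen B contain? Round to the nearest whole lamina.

1478 laminae

Specimen A: after corrections the count is 2515 + 4 = 2519 laminae.
Specimen A: 2519 laminae at 3 years each span 2519 × 3 = 7557 years.
A: Mean rate = 656.1 mm / 7557 years ≈ 0.087 mm per year.
Specimen B: 385.7 mm / 0.087 mm per year = 4433.33 years; at 3 years per lamina that is 4433.33 / 3 ≈ 1478 laminae.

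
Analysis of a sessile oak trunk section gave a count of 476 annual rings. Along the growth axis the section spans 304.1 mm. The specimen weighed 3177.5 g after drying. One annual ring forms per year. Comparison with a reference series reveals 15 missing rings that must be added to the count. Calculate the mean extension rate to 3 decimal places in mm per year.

True annual ring count = 476 + 15 = 491.
Extension rate ≈ 304.1 / 491 = 0.619 mm per year.

0.619 mm per year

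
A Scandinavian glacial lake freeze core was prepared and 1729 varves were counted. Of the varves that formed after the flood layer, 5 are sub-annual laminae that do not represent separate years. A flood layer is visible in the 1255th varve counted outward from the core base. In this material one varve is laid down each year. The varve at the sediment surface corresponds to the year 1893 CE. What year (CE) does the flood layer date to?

1424 CE

The flood layer sits at varve 1255 from the core base, so 1729 − 1255 = 474 varves formed after it.
474 − 5 false = 469 true varves after the flood layer.
1893 − 469 = 1424 CE.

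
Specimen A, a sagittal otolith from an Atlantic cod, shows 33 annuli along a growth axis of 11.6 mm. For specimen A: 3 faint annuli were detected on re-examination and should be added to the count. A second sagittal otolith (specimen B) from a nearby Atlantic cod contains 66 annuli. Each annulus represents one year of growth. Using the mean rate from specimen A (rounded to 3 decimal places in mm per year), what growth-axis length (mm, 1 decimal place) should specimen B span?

Specimen A: adjusted count: 33 + 3 = 36 annuli.
A: Mean rate = 11.6 mm / 36 years ≈ 0.322 mm per year.
For B, 0.322 mm/year × 66 years = 21.3 mm.

21.3 mm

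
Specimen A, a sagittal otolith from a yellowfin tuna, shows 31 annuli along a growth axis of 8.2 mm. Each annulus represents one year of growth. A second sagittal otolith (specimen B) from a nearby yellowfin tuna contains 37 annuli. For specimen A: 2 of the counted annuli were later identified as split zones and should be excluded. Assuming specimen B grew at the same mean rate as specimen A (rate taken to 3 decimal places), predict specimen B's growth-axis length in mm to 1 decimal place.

Specimen A: correcting the raw count gives 31 − 2 = 29 true annuli.
A: Extension rate ≈ 8.2 / 29 = 0.283 mm/yr.
Length of B = 0.283 × 37 = 10.5 mm.

10.5 mm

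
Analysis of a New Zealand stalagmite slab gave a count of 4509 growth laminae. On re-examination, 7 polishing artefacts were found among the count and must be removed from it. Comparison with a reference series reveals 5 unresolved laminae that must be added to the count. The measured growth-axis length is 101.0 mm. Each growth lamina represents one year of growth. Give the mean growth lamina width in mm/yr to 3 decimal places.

Correcting the raw count gives 4509 − 7 + 5 = 4507 true growth laminae.
Mean rate = 101.0 mm / 4507 years ≈ 0.022 mm/yr.

0.022 mm/yr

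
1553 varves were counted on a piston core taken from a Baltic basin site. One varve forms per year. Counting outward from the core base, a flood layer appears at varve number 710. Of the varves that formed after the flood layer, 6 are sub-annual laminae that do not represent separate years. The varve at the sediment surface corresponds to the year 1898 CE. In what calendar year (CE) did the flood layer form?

1061 CE

1553 − 710 = 843 varves lie beyond the flood layer toward the sediment surface.
843 − 6 false = 837 true varves after the flood layer.
The varve at the sediment surface is 1898 CE, so the flood layer dates to 1898 − 837 = 1061 CE.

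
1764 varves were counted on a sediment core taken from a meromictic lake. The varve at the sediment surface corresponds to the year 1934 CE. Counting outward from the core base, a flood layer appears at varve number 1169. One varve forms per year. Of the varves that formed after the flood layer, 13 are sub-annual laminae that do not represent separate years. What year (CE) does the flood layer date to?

1352 CE

The flood layer sits at varve 1169 from the core base, so 1764 − 1169 = 595 varves formed after it.
Excluding 13 false varves: 595 − 13 = 582.
Counting back 582 years from 1934 CE places the flood layer in 1934 − 582 = 1352 CE.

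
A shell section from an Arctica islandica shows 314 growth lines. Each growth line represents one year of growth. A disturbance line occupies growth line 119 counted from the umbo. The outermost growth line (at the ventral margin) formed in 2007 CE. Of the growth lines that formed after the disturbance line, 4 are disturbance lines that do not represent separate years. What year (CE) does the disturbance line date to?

1816 CE

Between growth line 119 and the ventral margin there are 314 − 119 = 195 growth lines.
Removing the 4 false growth lines leaves 195 − 4 = 191 true growth lines beyond the disturbance line.
2007 − 191 = 1816 CE.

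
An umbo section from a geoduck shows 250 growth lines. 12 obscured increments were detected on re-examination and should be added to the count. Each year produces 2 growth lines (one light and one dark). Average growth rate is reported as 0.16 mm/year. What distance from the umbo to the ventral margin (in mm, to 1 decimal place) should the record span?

21.0 mm

Adjusted count: 250 + 12 = 262 growth lines.
Dividing by 2 growth lines per year: 262 / 2 = 131 years.
131 years at 0.16 mm/year gives 0.16 × 131 = 21.0 mm.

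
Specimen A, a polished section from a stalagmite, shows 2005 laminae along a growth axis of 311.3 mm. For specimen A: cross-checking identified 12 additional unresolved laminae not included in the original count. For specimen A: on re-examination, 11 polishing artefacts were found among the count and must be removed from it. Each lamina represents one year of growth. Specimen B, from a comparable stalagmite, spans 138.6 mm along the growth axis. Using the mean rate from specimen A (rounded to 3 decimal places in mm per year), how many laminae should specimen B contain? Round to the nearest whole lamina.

894 laminae

Specimen A: correcting the raw count gives 2005 − 11 + 12 = 2006 true laminae.
A: Extension rate ≈ 311.3 / 2006 = 0.155 mm/yr.
Specimen B: 138.6 mm / 0.155 mm per year = 894.19 years ≈ 894 laminae.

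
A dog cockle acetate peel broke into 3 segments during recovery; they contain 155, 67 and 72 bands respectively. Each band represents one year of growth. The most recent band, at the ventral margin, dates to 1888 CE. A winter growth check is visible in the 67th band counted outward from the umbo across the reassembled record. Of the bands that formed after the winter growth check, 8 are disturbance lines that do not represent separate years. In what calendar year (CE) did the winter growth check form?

1669 CE

Total bands = 155 + 67 + 72 = 294.
Between band 67 and the ventral margin there are 294 − 67 = 227 bands.
Removing the 8 false bands leaves 227 − 8 = 219 true bands beyond the winter growth check.
1888 − 219 = 1669 CE.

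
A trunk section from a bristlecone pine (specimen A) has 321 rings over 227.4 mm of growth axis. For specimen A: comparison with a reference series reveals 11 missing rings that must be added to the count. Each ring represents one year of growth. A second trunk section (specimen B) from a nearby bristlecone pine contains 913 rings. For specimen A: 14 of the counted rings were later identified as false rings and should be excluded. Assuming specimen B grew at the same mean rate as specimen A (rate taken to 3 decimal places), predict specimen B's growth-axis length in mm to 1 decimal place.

652.8 mm

Specimen A: true ring count = 321 − 14 + 11 = 318.
A: Extension rate ≈ 227.4 / 318 = 0.715 mm per year.
Length of B = 0.715 × 913 = 652.8 mm.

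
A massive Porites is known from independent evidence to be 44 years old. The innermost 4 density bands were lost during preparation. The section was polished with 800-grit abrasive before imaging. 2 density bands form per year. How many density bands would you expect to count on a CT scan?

84 density bands

44 years at 2 density bands per year gives 44 × 2 = 88 density bands.
Subtracting the 4 density bands not captured gives 88 − 4 = 84 density bands in the record.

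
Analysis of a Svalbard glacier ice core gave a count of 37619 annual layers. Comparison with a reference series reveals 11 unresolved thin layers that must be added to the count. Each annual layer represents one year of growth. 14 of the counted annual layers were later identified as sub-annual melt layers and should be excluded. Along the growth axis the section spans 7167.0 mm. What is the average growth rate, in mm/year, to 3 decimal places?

True annual layer count = 37619 − 14 + 11 = 37616.
7167.0 mm over 37616 years gives 7167.0 / 37616 ≈ 0.191 mm/year.

0.191 mm/year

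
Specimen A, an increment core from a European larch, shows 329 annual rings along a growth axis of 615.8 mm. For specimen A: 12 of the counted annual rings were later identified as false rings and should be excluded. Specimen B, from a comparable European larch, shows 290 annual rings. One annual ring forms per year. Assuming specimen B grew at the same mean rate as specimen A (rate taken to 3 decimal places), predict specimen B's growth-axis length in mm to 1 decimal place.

Specimen A: after corrections the count is 329 − 12 = 317 annual rings.
A: Extension rate ≈ 615.8 / 317 = 1.943 mm/yr.
Length of B = 1.943 × 290 = 563.5 mm.

563.5 mm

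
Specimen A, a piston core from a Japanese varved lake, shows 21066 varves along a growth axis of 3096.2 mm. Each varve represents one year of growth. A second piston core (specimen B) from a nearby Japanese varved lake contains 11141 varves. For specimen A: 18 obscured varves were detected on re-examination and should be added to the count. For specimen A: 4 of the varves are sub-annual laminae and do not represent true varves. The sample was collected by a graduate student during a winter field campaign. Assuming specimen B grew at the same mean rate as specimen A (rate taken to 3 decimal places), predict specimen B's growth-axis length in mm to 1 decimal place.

1637.7 mm

Specimen A: correcting the raw count gives 21066 − 4 + 18 = 21080 true varves.
A: Extension rate ≈ 3096.2 / 21080 = 0.147 mm per year.
For B, 0.147 mm/year × 11141 years = 1637.7 mm.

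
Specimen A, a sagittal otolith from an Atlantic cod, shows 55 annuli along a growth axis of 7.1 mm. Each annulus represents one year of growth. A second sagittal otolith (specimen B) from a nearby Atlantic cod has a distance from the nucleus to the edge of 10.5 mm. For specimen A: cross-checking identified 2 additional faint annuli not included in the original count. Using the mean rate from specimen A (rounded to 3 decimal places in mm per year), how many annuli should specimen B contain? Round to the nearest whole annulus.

Specimen A: after corrections the count is 55 + 2 = 57 annuli.
A: Mean rate = 7.1 mm / 57 years ≈ 0.125 mm per year.
For B, 10.5 / 0.125 = 84.00 years ≈ 84 annuli.

84 annuli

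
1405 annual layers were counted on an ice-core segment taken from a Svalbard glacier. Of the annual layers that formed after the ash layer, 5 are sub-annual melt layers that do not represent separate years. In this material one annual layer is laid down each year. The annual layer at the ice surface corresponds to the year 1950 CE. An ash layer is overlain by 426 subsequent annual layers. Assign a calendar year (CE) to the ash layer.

1529 CE

There are 426 annual layers younger than the ash layer.
Excluding 5 false annual layers: 426 − 5 = 421.
1950 − 421 = 1529 CE.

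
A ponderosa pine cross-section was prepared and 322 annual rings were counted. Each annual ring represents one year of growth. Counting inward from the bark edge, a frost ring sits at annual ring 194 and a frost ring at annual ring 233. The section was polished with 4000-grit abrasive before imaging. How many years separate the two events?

39 years

Separation: 233 − 194 = 39 annual rings.
At one annual ring per year, 39 years elapsed between them.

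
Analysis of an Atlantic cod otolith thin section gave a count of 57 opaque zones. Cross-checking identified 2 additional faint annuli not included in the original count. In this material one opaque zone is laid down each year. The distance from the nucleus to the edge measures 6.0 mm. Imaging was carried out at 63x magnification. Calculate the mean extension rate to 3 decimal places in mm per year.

After corrections the count is 57 + 2 = 59 opaque zones.
6.0 mm over 59 years gives 6.0 / 59 ≈ 0.102 mm per year.

0.102 mm per year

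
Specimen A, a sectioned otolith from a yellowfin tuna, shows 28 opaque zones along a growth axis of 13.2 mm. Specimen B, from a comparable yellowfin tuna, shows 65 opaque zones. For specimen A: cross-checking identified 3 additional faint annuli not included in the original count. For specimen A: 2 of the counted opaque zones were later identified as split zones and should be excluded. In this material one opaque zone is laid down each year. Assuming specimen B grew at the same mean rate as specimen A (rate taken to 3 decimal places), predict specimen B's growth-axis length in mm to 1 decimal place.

29.6 mm

Specimen A: after corrections the count is 28 − 2 + 3 = 29 opaque zones.
A: Mean rate = 13.2 mm / 29 years ≈ 0.455 mm per year.
B's length ≈ 0.455 × 65 = 29.6 mm.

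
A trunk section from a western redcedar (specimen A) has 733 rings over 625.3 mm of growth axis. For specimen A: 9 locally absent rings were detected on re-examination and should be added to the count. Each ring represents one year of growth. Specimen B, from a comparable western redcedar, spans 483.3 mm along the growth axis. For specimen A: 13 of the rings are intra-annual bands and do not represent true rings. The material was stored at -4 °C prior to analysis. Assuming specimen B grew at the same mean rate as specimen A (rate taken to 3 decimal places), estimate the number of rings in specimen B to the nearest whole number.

Specimen A: true ring count = 733 − 13 + 9 = 729.
A: 625.3 mm over 729 years gives 625.3 / 729 ≈ 0.858 mm/year.
Specimen B: 483.3 mm / 0.858 mm per year = 563.29 years ≈ 563 rings.

563 rings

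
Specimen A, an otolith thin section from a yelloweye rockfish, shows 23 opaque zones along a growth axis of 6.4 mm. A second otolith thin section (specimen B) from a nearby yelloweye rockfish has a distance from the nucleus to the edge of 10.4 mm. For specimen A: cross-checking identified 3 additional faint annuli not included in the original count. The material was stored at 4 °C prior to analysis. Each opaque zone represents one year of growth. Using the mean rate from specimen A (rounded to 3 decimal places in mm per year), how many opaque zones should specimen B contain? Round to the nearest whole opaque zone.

Specimen A: correcting the raw count gives 23 + 3 = 26 true opaque zones.
A: Mean rate = 6.4 mm / 26 years ≈ 0.246 mm/yr.
Specimen B: 10.4 mm / 0.246 mm per year = 42.28 years ≈ 42 opaque zones.

42 opaque zones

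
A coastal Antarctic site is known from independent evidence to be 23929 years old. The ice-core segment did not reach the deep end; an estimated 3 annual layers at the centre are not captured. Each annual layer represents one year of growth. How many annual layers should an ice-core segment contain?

23926 annual layers

Expected annual layers over 23929 years: 23929.
23929 − 3 missed = 23926 annual layers expected in the prepared section.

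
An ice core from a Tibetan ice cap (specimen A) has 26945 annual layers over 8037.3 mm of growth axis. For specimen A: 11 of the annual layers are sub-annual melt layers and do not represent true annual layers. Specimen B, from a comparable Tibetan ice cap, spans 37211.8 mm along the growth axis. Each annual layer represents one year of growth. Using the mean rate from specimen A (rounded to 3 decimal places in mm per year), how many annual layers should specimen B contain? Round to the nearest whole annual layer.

124872 annual layers

Specimen A: after corrections the count is 26945 − 11 = 26934 annual layers.
A: Mean rate = 8037.3 mm / 26934 years ≈ 0.298 mm per year.
For B, 37211.8 / 0.298 = 124871.81 years ≈ 124872 annual layers.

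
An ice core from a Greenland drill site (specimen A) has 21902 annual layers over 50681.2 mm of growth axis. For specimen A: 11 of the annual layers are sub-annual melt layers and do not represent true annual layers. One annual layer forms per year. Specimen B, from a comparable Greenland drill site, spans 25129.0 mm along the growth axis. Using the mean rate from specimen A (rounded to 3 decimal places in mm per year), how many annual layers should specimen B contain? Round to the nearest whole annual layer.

10855 annual layers

Specimen A: true annual layer count = 21902 − 11 = 21891.
A: Mean rate = 50681.2 mm / 21891 years ≈ 2.315 mm/yr.
For B, 25129.0 / 2.315 = 10854.86 years ≈ 10855 annual layers.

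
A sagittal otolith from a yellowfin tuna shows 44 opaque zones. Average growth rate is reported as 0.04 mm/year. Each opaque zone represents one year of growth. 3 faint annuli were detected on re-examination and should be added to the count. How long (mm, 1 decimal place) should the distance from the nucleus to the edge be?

Adjusted count: 44 + 3 = 47 opaque zones.
Length ≈ 0.04 × 47 = 1.9 mm.

1.9 mm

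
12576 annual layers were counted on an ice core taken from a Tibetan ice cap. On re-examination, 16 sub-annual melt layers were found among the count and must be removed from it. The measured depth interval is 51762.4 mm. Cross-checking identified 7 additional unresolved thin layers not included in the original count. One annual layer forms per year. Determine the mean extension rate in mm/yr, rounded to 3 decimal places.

Correcting the raw count gives 12576 − 16 + 7 = 12567 true annual layers.
Mean rate = 51762.4 mm / 12567 years ≈ 4.119 mm/yr.

4.119 mm/yr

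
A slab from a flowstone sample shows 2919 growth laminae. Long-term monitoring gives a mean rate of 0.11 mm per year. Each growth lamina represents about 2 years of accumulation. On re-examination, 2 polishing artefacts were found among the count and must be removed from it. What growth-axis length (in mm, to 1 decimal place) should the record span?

True growth lamina count = 2919 − 2 = 2917.
At 2 years per growth lamina, 2917 × 2 = 5834 years.
5834 years at 0.11 mm/year gives 0.11 × 5834 = 641.7 mm.

641.7 mm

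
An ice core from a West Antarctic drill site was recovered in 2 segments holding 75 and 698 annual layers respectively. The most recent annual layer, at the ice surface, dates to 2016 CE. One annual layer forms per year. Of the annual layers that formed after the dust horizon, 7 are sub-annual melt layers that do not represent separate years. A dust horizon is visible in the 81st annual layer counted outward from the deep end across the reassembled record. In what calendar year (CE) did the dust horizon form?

1331 CE

Total annual layers = 75 + 698 = 773.
The dust horizon sits at annual layer 81 from the deep end, so 773 − 81 = 692 annual layers formed after it.
Excluding 7 false annual layers: 692 − 7 = 685.
The annual layer at the ice surface is 2016 CE, so the dust horizon dates to 2016 − 685 = 1331 CE.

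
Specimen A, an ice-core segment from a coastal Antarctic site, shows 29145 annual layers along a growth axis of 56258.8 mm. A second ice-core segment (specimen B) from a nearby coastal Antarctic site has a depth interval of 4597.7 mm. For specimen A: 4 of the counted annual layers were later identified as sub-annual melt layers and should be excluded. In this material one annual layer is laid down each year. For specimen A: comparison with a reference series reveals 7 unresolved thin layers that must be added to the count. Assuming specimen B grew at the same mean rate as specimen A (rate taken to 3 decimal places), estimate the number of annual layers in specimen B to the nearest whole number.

2382 annual layers

Specimen A: after corrections the count is 29145 − 4 + 7 = 29148 annual layers.
A: Mean rate = 56258.8 mm / 29148 years ≈ 1.930 mm/year.
Specimen B: 4597.7 mm / 1.930 mm per year = 2382.23 years ≈ 2382 annual layers.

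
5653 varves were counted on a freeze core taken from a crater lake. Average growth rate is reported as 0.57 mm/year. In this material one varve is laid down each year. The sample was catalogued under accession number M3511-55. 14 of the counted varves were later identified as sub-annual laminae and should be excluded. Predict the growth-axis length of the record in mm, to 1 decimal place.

Correcting the raw count gives 5653 − 14 = 5639 true varves.
Length ≈ 0.57 × 5639 = 3214.2 mm.

3214.2 mm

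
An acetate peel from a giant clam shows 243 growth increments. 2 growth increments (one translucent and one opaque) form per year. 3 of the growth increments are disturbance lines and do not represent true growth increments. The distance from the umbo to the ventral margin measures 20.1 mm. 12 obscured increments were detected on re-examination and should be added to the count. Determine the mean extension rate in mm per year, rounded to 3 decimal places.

0.160 mm per year

Correcting the raw count gives 243 − 3 + 12 = 252 true growth increments.
Dividing by 2 growth increments per year: 252 / 2 = 126 years.
20.1 mm over 126 years gives 20.1 / 126 ≈ 0.160 mm per year.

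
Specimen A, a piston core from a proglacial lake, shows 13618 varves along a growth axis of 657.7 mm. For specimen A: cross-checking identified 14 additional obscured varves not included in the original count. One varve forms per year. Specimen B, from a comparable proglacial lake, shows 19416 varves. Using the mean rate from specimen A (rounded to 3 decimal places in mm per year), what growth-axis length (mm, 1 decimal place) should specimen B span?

Specimen A: after corrections the count is 13618 + 14 = 13632 varves.
A: Extension rate ≈ 657.7 / 13632 = 0.048 mm per year.
Length of B = 0.048 × 19416 = 932.0 mm.

932.0 mm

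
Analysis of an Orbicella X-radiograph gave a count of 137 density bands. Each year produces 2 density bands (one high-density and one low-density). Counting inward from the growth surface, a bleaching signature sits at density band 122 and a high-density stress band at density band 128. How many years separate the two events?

3 years

128 − 122 = 6 density bands lie between the two events.
With 2 density bands per year, 6 / 2 = 3 years.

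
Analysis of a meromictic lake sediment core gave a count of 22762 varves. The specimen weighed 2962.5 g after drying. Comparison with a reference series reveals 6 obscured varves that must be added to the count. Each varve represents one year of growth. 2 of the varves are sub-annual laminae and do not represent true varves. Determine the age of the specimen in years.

True varve count = 22762 − 2 + 6 = 22766.
One varve per year makes the duration 22766 years.

22766 years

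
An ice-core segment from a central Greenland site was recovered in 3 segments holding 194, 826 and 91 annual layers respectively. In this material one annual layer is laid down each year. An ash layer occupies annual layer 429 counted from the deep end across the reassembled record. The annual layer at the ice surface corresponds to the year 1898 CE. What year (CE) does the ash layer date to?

1216 CE

Total annual layers = 194 + 826 + 91 = 1111.
1111 − 429 = 682 annual layers lie beyond the ash layer toward the ice surface.
The annual layer at the ice surface is 1898 CE, so the ash layer dates to 1898 − 682 = 1216 CE.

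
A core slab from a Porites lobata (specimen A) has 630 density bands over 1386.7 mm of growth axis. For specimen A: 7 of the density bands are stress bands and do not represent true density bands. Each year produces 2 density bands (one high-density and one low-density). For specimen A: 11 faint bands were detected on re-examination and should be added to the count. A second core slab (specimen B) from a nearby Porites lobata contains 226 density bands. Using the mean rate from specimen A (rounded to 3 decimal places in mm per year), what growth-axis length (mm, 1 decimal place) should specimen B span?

Specimen A: after corrections the count is 630 − 7 + 11 = 634 density bands.
Specimen A: 634 density bands at 2 per year is 634 / 2 = 317 years.
A: Extension rate ≈ 1386.7 / 317 = 4.374 mm per year.
Specimen B: dividing by 2 density bands per year: 226 / 2 = 113 years. Length of B = 4.374 × 113 = 494.3 mm.

494.3 mm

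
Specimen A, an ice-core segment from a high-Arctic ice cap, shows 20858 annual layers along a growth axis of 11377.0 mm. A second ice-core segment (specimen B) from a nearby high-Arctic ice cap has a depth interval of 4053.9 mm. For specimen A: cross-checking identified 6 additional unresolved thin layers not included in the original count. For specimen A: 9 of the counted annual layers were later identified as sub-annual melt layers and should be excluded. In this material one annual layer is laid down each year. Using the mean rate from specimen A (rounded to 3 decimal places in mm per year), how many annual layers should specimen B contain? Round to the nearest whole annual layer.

Specimen A: adjusted count: 20858 − 9 + 6 = 20855 annual layers.
A: Mean rate = 11377.0 mm / 20855 years ≈ 0.546 mm/year.
For B, 4053.9 / 0.546 = 7424.73 years ≈ 7425 annual layers.

7425 annual layers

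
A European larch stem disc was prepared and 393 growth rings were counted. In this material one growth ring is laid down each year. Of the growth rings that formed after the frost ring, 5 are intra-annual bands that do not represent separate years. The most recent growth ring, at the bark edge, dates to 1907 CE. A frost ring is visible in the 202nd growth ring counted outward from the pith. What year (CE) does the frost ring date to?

1721 CE

The frost ring sits at growth ring 202 from the pith, so 393 − 202 = 191 growth rings formed after it.
Excluding 5 false growth rings: 191 − 5 = 186.
1907 − 186 = 1721 CE.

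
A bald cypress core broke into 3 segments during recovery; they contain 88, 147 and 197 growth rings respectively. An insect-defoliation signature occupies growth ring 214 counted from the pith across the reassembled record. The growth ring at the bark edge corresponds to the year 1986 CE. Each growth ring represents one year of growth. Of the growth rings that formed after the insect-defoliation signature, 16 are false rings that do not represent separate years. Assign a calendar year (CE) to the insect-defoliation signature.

Total growth rings = 88 + 147 + 197 = 432.
Between growth ring 214 and the bark edge there are 432 − 214 = 218 growth rings.
Excluding 16 false growth rings: 218 − 16 = 202.
1986 − 202 = 1784 CE.

1784 CE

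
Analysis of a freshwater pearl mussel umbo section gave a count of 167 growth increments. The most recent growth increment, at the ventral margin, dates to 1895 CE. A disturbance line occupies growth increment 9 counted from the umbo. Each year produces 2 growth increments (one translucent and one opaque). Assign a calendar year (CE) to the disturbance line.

The disturbance line sits at growth increment 9 from the umbo, so 167 − 9 = 158 growth increments formed after it.
158 growth increments at 2 per year is 158 / 2 = 79 years.
1895 − 79 = 1816 CE.

1816 CE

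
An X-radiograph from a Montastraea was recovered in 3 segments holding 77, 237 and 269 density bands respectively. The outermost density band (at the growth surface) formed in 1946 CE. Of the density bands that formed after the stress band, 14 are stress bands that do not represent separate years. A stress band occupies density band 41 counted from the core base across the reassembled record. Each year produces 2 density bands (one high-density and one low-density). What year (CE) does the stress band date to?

1682 CE

Total density bands = 77 + 237 + 269 = 583.
The stress band sits at density band 41 from the core base, so 583 − 41 = 542 density bands formed after it.
Excluding 14 false density bands: 542 − 14 = 528.
With 2 density bands per year, 528 / 2 = 264 years.
Counting back 264 years from 1946 CE places the stress band in 1946 − 264 = 1682 CE.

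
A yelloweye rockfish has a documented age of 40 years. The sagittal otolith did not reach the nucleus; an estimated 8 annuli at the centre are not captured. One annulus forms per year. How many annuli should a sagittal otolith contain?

One annulus per year gives 40 annuli over 40 years.
40 − 8 missed = 32 annuli expected in the prepared section.

32 annuli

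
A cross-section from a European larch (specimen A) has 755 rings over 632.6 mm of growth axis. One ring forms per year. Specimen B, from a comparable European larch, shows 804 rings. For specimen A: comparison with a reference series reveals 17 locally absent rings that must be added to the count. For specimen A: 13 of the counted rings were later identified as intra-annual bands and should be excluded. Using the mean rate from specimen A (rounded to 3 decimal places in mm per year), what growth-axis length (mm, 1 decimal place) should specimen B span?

669.7 mm

Specimen A: correcting the raw count gives 755 − 13 + 17 = 759 true rings.
A: Mean rate = 632.6 mm / 759 years ≈ 0.833 mm/year.
Length of B = 0.833 × 804 = 669.7 mm.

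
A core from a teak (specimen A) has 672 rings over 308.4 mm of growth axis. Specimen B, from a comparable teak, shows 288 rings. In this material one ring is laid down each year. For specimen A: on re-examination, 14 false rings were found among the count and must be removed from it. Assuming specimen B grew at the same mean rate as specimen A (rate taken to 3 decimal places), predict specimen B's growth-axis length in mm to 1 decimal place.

135.1 mm

Specimen A: after corrections the count is 672 − 14 = 658 rings.
A: Extension rate ≈ 308.4 / 658 = 0.469 mm per year.
B's length ≈ 0.469 × 288 = 135.1 mm.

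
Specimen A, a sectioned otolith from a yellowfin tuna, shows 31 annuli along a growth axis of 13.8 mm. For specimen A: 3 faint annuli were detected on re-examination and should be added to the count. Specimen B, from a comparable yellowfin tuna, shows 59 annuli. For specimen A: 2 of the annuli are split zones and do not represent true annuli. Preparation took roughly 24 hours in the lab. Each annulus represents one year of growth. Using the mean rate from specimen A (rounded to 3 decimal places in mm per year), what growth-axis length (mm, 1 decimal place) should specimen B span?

Specimen A: adjusted count: 31 − 2 + 3 = 32 annuli.
A: Mean rate = 13.8 mm / 32 years ≈ 0.431 mm/yr.
For B, 0.431 mm/year × 59 years = 25.4 mm.

25.4 mm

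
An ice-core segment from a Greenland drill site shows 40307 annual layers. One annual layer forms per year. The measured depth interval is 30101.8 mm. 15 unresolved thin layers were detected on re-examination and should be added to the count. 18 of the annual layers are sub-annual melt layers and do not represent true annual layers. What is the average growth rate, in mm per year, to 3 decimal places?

0.747 mm per year

True annual layer count = 40307 − 18 + 15 = 40304.
30101.8 mm over 40304 years gives 30101.8 / 40304 ≈ 0.747 mm per year.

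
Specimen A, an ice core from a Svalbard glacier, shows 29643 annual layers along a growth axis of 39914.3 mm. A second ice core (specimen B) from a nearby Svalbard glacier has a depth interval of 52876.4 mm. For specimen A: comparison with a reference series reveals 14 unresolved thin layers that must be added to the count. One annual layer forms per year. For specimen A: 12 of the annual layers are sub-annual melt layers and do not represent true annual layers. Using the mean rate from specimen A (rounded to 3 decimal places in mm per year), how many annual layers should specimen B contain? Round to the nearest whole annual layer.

39284 annual layers

Specimen A: after corrections the count is 29643 − 12 + 14 = 29645 annual layers.
A: Extension rate ≈ 39914.3 / 29645 = 1.346 mm/yr.
Specimen B: 52876.4 mm / 1.346 mm per year = 39284.10 years ≈ 39284 annual layers.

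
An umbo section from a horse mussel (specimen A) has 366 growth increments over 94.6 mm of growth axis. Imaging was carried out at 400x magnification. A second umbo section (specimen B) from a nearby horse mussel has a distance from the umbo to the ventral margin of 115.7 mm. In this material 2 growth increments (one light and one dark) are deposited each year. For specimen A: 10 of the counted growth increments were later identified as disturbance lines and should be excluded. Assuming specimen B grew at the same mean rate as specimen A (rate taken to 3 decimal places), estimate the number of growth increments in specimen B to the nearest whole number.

436 growth increments

Specimen A: adjusted count: 366 − 10 = 356 growth increments.
Specimen A: with 2 growth increments per year, 356 / 2 = 178 years.
A: Extension rate ≈ 94.6 / 178 = 0.531 mm/yr.
B spans 115.7 / 0.531 = 217.89 years; at 2 growth increments per year that is 217.89 × 2 ≈ 436 growth increments.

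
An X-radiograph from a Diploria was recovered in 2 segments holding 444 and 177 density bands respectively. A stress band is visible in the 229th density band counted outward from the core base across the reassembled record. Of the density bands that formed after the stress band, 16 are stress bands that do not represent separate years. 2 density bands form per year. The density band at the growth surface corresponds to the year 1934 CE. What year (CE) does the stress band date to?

Total density bands = 444 + 177 = 621.
621 − 229 = 392 density bands lie beyond the stress band toward the growth surface.
Removing the 16 false density bands leaves 392 − 16 = 376 true density bands beyond the stress band.
Dividing by 2 density bands per year: 376 / 2 = 188 years.
Counting back 188 years from 1934 CE places the stress band in 1934 − 188 = 1746 CE.

1746 CE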